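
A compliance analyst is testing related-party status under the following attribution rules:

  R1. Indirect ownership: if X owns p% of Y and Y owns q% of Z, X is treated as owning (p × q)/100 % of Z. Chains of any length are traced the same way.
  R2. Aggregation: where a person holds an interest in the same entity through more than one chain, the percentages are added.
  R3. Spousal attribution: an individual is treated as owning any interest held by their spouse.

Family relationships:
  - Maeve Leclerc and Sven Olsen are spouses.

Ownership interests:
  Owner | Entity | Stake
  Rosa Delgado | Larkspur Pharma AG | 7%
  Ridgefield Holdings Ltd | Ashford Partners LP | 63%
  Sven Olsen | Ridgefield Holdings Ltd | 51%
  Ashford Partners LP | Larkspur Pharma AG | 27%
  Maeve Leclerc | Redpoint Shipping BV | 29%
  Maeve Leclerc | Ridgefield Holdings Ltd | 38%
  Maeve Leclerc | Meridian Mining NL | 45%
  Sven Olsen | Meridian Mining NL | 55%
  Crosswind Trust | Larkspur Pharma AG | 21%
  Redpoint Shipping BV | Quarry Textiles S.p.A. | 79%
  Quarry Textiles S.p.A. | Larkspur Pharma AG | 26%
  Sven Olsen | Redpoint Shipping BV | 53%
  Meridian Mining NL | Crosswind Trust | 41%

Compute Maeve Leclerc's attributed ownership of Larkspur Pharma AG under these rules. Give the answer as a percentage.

By spousal attribution (R3), Maeve Leclerc is treated as also owning Sven Olsen's interest in Ridgefield Holdings Ltd, giving 38% + 51% = 89%.
By spousal attribution (R3), Maeve Leclerc is treated as also owning Sven Olsen's interest in Redpoint Shipping BV, giving 29% + 53% = 82%.
By spousal attribution (R3), Maeve Leclerc is treated as also owning Sven Olsen's interest in Meridian Mining NL, giving 45% + 55% = 100%.
Chain via Ridgefield Holdings Ltd → Ashford Partners LP (R1): 89% × 63% × 27% = 15.1389% of Larkspur Pharma AG.
Chain via Redpoint Shipping BV → Quarry Textiles S.p.A. (R1): 82% × 79% × 26% = 16.8428% of Larkspur Pharma AG.
Chain via Meridian Mining NL → Crosswind Trust (R1): 100% × 41% × 21% = 8.61% of Larkspur Pharma AG.
Aggregating (R2): 15.1389% + 16.8428% + 8.61% = 40.5917%.

40.5917%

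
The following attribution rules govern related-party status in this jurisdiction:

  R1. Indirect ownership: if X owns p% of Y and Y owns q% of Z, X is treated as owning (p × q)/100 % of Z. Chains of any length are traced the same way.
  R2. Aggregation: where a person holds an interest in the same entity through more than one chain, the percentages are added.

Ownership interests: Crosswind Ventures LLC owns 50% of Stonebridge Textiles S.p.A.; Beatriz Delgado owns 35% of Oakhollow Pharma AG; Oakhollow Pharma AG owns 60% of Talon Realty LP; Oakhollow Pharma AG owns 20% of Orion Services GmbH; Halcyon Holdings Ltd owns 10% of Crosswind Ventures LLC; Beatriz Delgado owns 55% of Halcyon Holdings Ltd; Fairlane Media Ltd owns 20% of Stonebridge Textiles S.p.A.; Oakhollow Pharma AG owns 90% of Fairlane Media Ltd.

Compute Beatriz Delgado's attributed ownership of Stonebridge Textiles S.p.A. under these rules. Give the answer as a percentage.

Chain via Oakhollow Pharma AG → Fairlane Media Ltd (R1): 35% × 90% × 20% = 6.3% of Stonebridge Textiles S.p.A.
Chain via Halcyon Holdings Ltd → Crosswind Ventures LLC (R1): 55% × 10% × 50% = 2.75% of Stonebridge Textiles S.p.A.
Aggregating (R2): 6.3% + 2.75% = 9.05%.

9.05%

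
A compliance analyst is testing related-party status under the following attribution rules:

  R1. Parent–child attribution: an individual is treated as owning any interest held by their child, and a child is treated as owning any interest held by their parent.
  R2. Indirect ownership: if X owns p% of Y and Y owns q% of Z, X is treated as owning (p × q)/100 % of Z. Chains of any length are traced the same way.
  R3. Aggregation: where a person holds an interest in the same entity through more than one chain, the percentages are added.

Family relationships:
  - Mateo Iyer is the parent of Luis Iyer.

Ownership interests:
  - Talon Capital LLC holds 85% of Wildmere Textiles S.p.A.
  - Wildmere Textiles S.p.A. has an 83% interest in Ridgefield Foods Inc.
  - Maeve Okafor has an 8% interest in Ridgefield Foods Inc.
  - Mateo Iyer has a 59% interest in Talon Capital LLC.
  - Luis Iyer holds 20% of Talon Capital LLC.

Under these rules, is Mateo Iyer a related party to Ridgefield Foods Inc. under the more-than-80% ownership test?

No

By parent–child attribution (R1), Mateo Iyer is treated as also owning Luis Iyer's interest in Talon Capital LLC, giving 59% + 20% = 79%.
Chain via Talon Capital LLC → Wildmere Textiles S.p.A. (R2): 79% × 85% × 83% = 55.7345% of Ridgefield Foods Inc.
55.7345% does not exceed the 80% threshold, so Mateo is not a related party to Ridgefield Foods Inc.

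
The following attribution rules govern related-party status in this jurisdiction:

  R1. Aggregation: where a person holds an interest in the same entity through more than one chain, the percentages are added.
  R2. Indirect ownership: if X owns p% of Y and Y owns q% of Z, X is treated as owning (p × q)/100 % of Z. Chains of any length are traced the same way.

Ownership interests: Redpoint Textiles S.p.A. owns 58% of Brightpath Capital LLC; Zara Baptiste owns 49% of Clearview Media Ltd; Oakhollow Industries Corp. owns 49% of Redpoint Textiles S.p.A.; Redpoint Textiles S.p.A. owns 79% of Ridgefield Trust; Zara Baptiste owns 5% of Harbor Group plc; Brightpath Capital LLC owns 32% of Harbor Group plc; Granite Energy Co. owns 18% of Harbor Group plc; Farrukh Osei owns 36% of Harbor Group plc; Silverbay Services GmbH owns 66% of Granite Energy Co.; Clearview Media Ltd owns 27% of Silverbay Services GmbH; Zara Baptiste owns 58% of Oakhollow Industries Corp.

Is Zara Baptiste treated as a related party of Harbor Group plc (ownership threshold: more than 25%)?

No

Chain via Clearview Media Ltd → Silverbay Services GmbH → Granite Energy Co. (R2): 49% × 27% × 66% × 18% = 1.571724% of Harbor Group plc.
Chain via Oakhollow Industries Corp. → Redpoint Textiles S.p.A. → Brightpath Capital LLC (R2): 58% × 49% × 58% × 32% = 5.274752% of Harbor Group plc.
Direct interest in Harbor Group plc: 5%.
Aggregating (R1): 1.571724% + 5.274752% + 5% = 11.846476%.
11.846476% does not exceed the 25% threshold, so Zara is not a related party to Harbor Group plc.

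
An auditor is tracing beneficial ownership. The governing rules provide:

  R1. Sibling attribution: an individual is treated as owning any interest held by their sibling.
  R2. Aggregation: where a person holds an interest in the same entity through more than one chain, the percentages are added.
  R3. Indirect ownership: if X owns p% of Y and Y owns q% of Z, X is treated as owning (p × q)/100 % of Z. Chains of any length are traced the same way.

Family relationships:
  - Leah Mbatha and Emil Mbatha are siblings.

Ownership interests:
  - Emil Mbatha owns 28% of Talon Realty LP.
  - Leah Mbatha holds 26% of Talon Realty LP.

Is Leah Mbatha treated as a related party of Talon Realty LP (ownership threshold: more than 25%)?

By sibling attribution (R1), Leah Mbatha is treated as also owning Emil Mbatha's interest in Talon Realty LP, giving 26% + 28% = 54%.
Direct interest in Talon Realty LP: 54%.
54% exceeds the 25% threshold, so Leah is a related party to Talon Realty LP.

Yes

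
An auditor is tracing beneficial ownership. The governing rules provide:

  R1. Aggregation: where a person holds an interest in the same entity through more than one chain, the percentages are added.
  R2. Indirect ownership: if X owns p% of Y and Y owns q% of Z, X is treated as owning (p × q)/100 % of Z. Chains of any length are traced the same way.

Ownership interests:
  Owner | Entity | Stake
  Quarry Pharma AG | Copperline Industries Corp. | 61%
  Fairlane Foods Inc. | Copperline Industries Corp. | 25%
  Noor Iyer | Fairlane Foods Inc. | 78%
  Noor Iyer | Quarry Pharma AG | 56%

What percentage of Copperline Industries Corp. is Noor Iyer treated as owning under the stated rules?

Chain via Quarry Pharma AG (R2): 56% × 61% = 34.16% of Copperline Industries Corp.
Chain via Fairlane Foods Inc. (R2): 78% × 25% = 19.5% of Copperline Industries Corp.
Aggregating (R1): 34.16% + 19.5% = 53.66%.

53.66%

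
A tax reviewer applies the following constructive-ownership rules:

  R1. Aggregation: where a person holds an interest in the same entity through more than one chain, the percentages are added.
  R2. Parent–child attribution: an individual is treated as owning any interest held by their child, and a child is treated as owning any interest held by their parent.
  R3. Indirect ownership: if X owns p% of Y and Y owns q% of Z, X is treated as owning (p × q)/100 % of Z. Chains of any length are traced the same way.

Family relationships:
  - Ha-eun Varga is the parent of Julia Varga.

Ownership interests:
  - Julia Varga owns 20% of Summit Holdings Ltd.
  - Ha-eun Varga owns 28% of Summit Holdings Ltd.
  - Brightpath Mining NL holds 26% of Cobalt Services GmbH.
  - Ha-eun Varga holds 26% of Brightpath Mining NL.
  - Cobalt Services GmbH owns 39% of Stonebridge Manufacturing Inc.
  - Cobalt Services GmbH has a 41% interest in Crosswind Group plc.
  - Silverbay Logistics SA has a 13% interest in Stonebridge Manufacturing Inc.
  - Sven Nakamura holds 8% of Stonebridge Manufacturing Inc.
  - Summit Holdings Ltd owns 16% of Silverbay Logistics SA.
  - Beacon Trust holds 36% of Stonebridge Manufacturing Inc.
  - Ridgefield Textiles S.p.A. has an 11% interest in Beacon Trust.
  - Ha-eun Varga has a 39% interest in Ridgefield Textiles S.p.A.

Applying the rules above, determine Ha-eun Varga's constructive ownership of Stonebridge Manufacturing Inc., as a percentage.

5.1792%

By parent–child attribution (R2), Ha-eun Varga is treated as also owning Julia Varga's interest in Summit Holdings Ltd, giving 28% + 20% = 48%.
Chain via Ridgefield Textiles S.p.A. → Beacon Trust (R3): 39% × 11% × 36% = 1.5444% of Stonebridge Manufacturing Inc.
Chain via Brightpath Mining NL → Cobalt Services GmbH (R3): 26% × 26% × 39% = 2.6364% of Stonebridge Manufacturing Inc.
Chain via Summit Holdings Ltd → Silverbay Logistics SA (R3): 48% × 16% × 13% = 0.9984% of Stonebridge Manufacturing Inc.
Aggregating (R1): 1.5444% + 2.6364% + 0.9984% = 5.1792%.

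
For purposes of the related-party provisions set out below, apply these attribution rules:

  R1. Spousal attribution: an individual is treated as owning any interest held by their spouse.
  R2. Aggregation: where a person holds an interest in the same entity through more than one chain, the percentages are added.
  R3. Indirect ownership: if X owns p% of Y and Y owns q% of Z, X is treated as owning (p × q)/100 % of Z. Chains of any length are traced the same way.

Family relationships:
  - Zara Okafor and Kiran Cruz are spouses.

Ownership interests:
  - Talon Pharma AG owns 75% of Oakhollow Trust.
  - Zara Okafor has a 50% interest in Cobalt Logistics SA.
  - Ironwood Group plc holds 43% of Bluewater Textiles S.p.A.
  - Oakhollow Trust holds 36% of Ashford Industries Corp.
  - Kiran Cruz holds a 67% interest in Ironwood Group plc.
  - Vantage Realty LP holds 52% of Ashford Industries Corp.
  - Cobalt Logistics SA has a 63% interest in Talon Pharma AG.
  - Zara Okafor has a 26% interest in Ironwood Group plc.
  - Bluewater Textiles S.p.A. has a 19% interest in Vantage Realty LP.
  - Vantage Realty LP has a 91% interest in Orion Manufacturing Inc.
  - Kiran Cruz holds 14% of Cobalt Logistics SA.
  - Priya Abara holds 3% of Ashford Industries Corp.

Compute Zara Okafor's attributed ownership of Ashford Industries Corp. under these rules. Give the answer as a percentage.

14.837412%

By spousal attribution (R1), Zara Okafor is treated as also owning Kiran Cruz's interest in Ironwood Group plc, giving 26% + 67% = 93%.
By spousal attribution (R1), Zara Okafor is treated as also owning Kiran Cruz's interest in Cobalt Logistics SA, giving 50% + 14% = 64%.
Chain via Ironwood Group plc → Bluewater Textiles S.p.A. → Vantage Realty LP (R3): 93% × 43% × 19% × 52% = 3.951012% of Ashford Industries Corp.
Chain via Cobalt Logistics SA → Talon Pharma AG → Oakhollow Trust (R3): 64% × 63% × 75% × 36% = 10.8864% of Ashford Industries Corp.
Aggregating (R2): 3.951012% + 10.8864% = 14.837412%.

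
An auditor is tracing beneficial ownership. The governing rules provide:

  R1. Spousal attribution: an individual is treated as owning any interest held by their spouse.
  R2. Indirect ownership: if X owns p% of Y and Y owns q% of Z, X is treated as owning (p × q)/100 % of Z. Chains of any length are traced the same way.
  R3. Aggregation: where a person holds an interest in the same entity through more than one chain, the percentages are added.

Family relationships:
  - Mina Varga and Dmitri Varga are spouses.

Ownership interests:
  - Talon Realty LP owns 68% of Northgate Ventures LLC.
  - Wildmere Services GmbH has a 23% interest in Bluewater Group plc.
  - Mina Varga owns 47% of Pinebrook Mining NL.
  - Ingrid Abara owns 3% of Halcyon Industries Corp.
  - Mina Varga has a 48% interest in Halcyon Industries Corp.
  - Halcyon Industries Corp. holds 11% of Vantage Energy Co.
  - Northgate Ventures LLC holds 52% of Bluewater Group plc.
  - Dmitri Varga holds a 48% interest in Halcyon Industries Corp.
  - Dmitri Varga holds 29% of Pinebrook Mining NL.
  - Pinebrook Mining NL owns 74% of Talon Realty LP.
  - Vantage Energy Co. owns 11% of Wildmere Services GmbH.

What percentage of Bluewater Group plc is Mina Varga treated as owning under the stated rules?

By spousal attribution (R1), Mina Varga is treated as also owning Dmitri Varga's interest in Pinebrook Mining NL, giving 47% + 29% = 76%.
By spousal attribution (R1), Mina Varga is treated as also owning Dmitri Varga's interest in Halcyon Industries Corp, giving 48% + 48% = 96%.
Chain via Pinebrook Mining NL → Talon Realty LP → Northgate Ventures LLC (R2): 76% × 74% × 68% × 52% = 19.886464% of Bluewater Group plc.
Chain via Halcyon Industries Corp. → Vantage Energy Co. → Wildmere Services GmbH (R2): 96% × 11% × 11% × 23% = 0.267168% of Bluewater Group plc.
Aggregating (R3): 19.886464% + 0.267168% = 20.153632%.

20.153632%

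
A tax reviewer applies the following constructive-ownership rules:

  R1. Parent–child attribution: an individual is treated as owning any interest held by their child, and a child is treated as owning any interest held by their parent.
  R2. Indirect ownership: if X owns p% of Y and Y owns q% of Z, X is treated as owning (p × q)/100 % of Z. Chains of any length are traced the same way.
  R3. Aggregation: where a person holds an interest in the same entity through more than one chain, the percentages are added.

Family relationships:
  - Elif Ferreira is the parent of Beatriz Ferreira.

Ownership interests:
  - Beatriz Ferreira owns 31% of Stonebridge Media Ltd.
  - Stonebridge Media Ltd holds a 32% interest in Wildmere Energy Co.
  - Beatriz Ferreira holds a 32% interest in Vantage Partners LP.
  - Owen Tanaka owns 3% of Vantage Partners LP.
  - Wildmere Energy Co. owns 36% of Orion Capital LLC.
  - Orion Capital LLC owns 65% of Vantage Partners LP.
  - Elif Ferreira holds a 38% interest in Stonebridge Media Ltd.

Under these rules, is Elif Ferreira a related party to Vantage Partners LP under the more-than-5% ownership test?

Yes

By parent–child attribution (R1), Elif Ferreira is treated as also owning Beatriz Ferreira's interest in Stonebridge Media Ltd, giving 38% + 31% = 69%.
By parent–child attribution (R1), Elif Ferreira is treated as owning Beatriz Ferreira's 32% interest in Vantage Partners LP.
Chain via Stonebridge Media Ltd → Wildmere Energy Co. → Orion Capital LLC (R2): 69% × 32% × 36% × 65% = 5.16672% of Vantage Partners LP.
Direct interest in Vantage Partners LP: 32%.
Aggregating (R3): 5.16672% + 32% = 37.16672%.
37.16672% exceeds the 5% threshold, so Elif is a related party to Vantage Partners LP.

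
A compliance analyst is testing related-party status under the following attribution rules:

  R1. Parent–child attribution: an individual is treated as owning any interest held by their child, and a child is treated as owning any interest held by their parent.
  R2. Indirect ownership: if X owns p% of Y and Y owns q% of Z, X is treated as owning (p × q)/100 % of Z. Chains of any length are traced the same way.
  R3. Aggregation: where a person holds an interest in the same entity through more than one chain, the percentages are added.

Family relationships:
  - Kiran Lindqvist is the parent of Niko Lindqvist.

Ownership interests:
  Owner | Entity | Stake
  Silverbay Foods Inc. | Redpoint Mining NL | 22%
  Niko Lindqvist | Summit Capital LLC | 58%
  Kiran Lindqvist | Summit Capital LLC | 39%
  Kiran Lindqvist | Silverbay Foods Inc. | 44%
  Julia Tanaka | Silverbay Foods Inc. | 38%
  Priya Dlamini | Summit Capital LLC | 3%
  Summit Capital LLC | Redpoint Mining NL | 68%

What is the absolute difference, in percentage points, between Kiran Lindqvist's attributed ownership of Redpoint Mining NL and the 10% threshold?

65.64

By parent–child attribution (R1), Kiran Lindqvist is treated as also owning Niko Lindqvist's interest in Summit Capital LLC, giving 39% + 58% = 97%.
Chain via Summit Capital LLC (R2): 97% × 68% = 65.96% of Redpoint Mining NL.
Chain via Silverbay Foods Inc. (R2): 44% × 22% = 9.68% of Redpoint Mining NL.
Aggregating (R3): 65.96% + 9.68% = 75.64%.
75.64% exceeds the 10% threshold by 65.64 percentage points.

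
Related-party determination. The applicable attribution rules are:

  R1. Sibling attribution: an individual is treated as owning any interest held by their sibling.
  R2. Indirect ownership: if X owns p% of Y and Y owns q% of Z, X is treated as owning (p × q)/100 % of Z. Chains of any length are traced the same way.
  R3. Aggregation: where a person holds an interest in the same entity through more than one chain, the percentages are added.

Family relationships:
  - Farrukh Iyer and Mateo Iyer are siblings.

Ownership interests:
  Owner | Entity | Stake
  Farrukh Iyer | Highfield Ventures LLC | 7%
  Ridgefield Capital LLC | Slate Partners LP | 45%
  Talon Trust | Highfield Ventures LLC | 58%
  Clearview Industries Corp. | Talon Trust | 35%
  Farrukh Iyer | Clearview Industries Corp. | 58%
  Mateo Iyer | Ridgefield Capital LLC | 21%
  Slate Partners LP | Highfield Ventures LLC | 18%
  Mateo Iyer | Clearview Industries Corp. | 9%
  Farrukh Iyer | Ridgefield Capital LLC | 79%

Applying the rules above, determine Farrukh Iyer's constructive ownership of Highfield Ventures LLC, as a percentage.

By sibling attribution (R1), Farrukh Iyer is treated as also owning Mateo Iyer's interest in Clearview Industries Corp, giving 58% + 9% = 67%.
By sibling attribution (R1), Farrukh Iyer is treated as also owning Mateo Iyer's interest in Ridgefield Capital LLC, giving 79% + 21% = 100%.
Chain via Clearview Industries Corp. → Talon Trust (R2): 67% × 35% × 58% = 13.601% of Highfield Ventures LLC.
Chain via Ridgefield Capital LLC → Slate Partners LP (R2): 100% × 45% × 18% = 8.1% of Highfield Ventures LLC.
Direct interest in Highfield Ventures LLC: 7%.
Aggregating (R3): 13.601% + 8.1% + 7% = 28.701%.

28.701%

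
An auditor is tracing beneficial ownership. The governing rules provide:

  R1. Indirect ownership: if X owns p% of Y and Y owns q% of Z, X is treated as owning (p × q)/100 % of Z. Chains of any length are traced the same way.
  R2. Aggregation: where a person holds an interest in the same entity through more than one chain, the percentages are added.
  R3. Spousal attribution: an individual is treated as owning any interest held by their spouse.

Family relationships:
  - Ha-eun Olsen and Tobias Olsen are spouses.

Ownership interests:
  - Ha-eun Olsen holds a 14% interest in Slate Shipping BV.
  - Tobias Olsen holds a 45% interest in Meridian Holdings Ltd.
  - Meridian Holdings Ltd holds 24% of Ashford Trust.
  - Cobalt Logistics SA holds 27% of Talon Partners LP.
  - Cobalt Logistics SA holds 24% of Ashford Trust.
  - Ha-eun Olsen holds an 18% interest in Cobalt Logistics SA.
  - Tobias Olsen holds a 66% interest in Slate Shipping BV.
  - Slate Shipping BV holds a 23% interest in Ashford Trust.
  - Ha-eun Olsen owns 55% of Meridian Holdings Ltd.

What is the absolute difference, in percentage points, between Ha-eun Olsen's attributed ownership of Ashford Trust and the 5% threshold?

By spousal attribution (R3), Ha-eun Olsen is treated as also owning Tobias Olsen's interest in Meridian Holdings Ltd, giving 55% + 45% = 100%.
By spousal attribution (R3), Ha-eun Olsen is treated as also owning Tobias Olsen's interest in Slate Shipping BV, giving 14% + 66% = 80%.
Chain via Meridian Holdings Ltd (R1): 100% × 24% = 24% of Ashford Trust.
Chain via Cobalt Logistics SA (R1): 18% × 24% = 4.32% of Ashford Trust.
Chain via Slate Shipping BV (R1): 80% × 23% = 18.4% of Ashford Trust.
Aggregating (R2): 24% + 4.32% + 18.4% = 46.72%.
46.72% exceeds the 5% threshold by 41.72 percentage points.

41.72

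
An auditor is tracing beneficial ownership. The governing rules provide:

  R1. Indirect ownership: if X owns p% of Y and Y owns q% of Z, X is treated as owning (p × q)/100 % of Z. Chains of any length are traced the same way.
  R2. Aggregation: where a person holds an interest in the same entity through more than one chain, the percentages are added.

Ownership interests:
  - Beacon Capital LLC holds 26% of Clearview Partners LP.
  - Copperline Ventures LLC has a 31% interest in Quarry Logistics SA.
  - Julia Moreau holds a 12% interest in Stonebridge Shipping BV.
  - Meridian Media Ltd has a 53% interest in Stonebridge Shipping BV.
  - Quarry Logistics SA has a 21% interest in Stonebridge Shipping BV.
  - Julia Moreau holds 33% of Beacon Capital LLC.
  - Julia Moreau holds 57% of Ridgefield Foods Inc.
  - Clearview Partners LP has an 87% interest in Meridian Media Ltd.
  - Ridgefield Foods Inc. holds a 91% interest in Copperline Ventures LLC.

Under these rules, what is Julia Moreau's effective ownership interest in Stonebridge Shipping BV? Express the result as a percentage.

Chain via Ridgefield Foods Inc. → Copperline Ventures LLC → Quarry Logistics SA (R1): 57% × 91% × 31% × 21% = 3.376737% of Stonebridge Shipping BV.
Chain via Beacon Capital LLC → Clearview Partners LP → Meridian Media Ltd (R1): 33% × 26% × 87% × 53% = 3.956238% of Stonebridge Shipping BV.
Direct interest in Stonebridge Shipping BV: 12%.
Aggregating (R2): 3.376737% + 3.956238% + 12% = 19.332975%.

19.332975%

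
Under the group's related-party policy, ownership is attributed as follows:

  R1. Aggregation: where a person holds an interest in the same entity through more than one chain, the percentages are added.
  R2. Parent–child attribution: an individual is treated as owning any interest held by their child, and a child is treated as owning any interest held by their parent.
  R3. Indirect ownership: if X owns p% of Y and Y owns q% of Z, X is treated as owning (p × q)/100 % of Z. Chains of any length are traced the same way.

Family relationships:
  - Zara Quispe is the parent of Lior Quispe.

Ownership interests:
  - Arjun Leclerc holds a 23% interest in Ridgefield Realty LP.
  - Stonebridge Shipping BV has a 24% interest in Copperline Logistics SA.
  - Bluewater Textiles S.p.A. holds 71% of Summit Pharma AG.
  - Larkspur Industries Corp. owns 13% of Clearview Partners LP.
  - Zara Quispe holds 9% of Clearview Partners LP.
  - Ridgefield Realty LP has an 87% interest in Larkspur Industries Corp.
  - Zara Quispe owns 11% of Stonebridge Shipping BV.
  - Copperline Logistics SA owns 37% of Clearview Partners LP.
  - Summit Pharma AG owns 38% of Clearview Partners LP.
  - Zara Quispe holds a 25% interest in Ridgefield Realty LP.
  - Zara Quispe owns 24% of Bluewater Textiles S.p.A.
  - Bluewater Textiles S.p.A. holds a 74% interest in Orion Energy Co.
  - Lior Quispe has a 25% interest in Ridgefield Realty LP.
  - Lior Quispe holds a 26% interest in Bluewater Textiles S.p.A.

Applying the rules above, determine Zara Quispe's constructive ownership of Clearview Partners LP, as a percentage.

By parent–child attribution (R2), Zara Quispe is treated as also owning Lior Quispe's interest in Bluewater Textiles S.p.A, giving 24% + 26% = 50%.
By parent–child attribution (R2), Zara Quispe is treated as also owning Lior Quispe's interest in Ridgefield Realty LP, giving 25% + 25% = 50%.
Chain via Stonebridge Shipping BV → Copperline Logistics SA (R3): 11% × 24% × 37% = 0.9768% of Clearview Partners LP.
Chain via Bluewater Textiles S.p.A. → Summit Pharma AG (R3): 50% × 71% × 38% = 13.49% of Clearview Partners LP.
Chain via Ridgefield Realty LP → Larkspur Industries Corp. (R3): 50% × 87% × 13% = 5.655% of Clearview Partners LP.
Direct interest in Clearview Partners LP: 9%.
Aggregating (R1): 0.9768% + 13.49% + 5.655% + 9% = 29.1218%.

29.1218%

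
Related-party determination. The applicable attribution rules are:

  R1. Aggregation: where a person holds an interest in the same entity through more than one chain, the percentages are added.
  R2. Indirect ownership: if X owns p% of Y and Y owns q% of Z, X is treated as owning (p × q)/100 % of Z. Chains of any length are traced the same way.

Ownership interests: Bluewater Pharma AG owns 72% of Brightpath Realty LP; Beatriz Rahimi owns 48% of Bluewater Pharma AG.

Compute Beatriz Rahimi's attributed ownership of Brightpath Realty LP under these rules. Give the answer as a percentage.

34.56%

Chain via Bluewater Pharma AG (R2): 48% × 72% = 34.56% of Brightpath Realty LP.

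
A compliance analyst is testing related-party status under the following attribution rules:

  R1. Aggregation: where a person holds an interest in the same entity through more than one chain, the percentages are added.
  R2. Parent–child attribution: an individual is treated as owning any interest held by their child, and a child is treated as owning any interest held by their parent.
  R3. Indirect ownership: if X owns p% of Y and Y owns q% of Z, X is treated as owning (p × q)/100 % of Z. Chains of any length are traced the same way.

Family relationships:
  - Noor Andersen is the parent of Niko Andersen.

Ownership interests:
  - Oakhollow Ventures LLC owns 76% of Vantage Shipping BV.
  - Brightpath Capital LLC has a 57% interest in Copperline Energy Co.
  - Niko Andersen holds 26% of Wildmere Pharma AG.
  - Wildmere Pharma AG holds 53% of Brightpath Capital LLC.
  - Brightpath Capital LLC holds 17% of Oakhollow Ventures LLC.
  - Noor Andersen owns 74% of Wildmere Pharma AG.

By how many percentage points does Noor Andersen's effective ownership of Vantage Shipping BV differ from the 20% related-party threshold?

13.1524

By parent–child attribution (R2), Noor Andersen is treated as also owning Niko Andersen's interest in Wildmere Pharma AG, giving 74% + 26% = 100%.
Chain via Wildmere Pharma AG → Brightpath Capital LLC → Oakhollow Ventures LLC (R3): 100% × 53% × 17% × 76% = 6.8476% of Vantage Shipping BV.
6.8476% falls short of the 20% threshold by 13.1524 percentage points.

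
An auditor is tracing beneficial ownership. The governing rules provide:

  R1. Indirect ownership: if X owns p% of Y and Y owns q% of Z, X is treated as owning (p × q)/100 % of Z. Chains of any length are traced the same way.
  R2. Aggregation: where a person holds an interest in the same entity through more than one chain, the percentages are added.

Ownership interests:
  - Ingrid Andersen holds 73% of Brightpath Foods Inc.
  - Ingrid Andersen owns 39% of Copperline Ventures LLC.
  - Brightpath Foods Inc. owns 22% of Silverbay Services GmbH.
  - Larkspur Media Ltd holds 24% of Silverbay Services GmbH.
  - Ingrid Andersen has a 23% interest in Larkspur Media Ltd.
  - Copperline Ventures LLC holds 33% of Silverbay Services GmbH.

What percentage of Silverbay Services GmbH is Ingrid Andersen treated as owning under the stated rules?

Chain via Copperline Ventures LLC (R1): 39% × 33% = 12.87% of Silverbay Services GmbH.
Chain via Larkspur Media Ltd (R1): 23% × 24% = 5.52% of Silverbay Services GmbH.
Chain via Brightpath Foods Inc. (R1): 73% × 22% = 16.06% of Silverbay Services GmbH.
Aggregating (R2): 12.87% + 5.52% + 16.06% = 34.45%.

34.45%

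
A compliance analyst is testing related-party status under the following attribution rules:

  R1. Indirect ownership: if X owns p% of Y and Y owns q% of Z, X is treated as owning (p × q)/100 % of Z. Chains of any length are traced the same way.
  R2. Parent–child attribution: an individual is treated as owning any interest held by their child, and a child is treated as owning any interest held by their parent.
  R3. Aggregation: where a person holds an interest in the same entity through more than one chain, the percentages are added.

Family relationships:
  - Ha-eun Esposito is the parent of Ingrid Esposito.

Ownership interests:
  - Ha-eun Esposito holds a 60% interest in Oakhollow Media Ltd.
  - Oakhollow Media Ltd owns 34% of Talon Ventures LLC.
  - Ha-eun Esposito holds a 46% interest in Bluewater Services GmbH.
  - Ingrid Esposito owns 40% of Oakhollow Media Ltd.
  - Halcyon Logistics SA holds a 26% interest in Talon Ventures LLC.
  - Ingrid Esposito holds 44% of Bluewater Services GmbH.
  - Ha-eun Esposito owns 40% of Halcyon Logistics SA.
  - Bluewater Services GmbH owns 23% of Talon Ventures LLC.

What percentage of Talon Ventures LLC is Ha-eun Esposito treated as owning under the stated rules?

65.1%

By parent–child attribution (R2), Ha-eun Esposito is treated as also owning Ingrid Esposito's interest in Bluewater Services GmbH, giving 46% + 44% = 90%.
By parent–child attribution (R2), Ha-eun Esposito is treated as also owning Ingrid Esposito's interest in Oakhollow Media Ltd, giving 60% + 40% = 100%.
Chain via Halcyon Logistics SA (R1): 40% × 26% = 10.4% of Talon Ventures LLC.
Chain via Bluewater Services GmbH (R1): 90% × 23% = 20.7% of Talon Ventures LLC.
Chain via Oakhollow Media Ltd (R1): 100% × 34% = 34% of Talon Ventures LLC.
Aggregating (R3): 10.4% + 20.7% + 34% = 65.1%.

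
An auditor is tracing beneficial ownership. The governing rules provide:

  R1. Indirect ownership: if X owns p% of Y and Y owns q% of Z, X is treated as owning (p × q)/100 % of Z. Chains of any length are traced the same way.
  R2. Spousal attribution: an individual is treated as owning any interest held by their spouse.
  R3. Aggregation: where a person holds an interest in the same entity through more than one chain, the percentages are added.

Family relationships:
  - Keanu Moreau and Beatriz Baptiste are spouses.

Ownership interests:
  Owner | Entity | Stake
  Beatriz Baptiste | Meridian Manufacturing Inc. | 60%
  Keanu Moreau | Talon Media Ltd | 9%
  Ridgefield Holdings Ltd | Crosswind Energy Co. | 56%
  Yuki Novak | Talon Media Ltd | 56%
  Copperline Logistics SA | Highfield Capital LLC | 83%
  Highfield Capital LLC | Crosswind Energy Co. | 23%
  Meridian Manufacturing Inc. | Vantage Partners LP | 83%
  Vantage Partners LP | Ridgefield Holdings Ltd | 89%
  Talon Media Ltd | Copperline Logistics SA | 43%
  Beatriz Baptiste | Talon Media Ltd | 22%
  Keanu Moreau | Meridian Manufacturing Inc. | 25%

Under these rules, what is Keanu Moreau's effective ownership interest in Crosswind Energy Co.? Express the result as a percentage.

By spousal attribution (R2), Keanu Moreau is treated as also owning Beatriz Baptiste's interest in Meridian Manufacturing Inc, giving 25% + 60% = 85%.
By spousal attribution (R2), Keanu Moreau is treated as also owning Beatriz Baptiste's interest in Talon Media Ltd, giving 9% + 22% = 31%.
Chain via Meridian Manufacturing Inc. → Vantage Partners LP → Ridgefield Holdings Ltd (R1): 85% × 83% × 89% × 56% = 35.16212% of Crosswind Energy Co.
Chain via Talon Media Ltd → Copperline Logistics SA → Highfield Capital LLC (R1): 31% × 43% × 83% × 23% = 2.544697% of Crosswind Energy Co.
Aggregating (R3): 35.16212% + 2.544697% = 37.706817%.

37.706817%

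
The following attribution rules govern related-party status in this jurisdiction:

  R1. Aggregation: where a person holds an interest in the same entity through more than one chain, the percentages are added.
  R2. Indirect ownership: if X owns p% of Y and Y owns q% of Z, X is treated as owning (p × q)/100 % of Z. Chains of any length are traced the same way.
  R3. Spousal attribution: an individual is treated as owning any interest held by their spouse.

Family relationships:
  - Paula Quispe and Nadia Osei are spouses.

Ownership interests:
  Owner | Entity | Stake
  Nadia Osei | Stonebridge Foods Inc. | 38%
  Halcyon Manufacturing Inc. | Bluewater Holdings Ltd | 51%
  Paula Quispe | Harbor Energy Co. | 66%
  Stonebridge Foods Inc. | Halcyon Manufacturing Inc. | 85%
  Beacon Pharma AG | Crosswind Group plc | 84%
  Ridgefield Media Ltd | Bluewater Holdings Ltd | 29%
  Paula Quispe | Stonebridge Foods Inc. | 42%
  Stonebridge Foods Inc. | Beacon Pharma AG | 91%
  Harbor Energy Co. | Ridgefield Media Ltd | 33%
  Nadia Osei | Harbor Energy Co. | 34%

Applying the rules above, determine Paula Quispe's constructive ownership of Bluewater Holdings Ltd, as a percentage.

44.25%

By spousal attribution (R3), Paula Quispe is treated as also owning Nadia Osei's interest in Stonebridge Foods Inc, giving 42% + 38% = 80%.
By spousal attribution (R3), Paula Quispe is treated as also owning Nadia Osei's interest in Harbor Energy Co, giving 66% + 34% = 100%.
Chain via Stonebridge Foods Inc. → Halcyon Manufacturing Inc. (R2): 80% × 85% × 51% = 34.68% of Bluewater Holdings Ltd.
Chain via Harbor Energy Co. → Ridgefield Media Ltd (R2): 100% × 33% × 29% = 9.57% of Bluewater Holdings Ltd.
Aggregating (R1): 34.68% + 9.57% = 44.25%.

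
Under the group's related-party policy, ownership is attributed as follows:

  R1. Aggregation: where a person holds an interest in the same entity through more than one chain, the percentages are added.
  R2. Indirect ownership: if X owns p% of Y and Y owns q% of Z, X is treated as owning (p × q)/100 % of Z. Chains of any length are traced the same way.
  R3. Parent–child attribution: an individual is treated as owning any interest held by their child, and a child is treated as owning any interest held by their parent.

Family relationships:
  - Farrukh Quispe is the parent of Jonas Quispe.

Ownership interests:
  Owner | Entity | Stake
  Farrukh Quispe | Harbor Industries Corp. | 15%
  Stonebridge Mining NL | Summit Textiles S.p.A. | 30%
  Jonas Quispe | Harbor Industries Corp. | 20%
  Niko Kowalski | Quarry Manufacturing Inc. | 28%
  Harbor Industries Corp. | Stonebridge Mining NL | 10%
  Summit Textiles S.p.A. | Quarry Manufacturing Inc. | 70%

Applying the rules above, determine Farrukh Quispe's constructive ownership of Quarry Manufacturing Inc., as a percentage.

By parent–child attribution (R3), Farrukh Quispe is treated as also owning Jonas Quispe's interest in Harbor Industries Corp, giving 15% + 20% = 35%.
Chain via Harbor Industries Corp. → Stonebridge Mining NL → Summit Textiles S.p.A. (R2): 35% × 10% × 30% × 70% = 0.735% of Quarry Manufacturing Inc.

0.735%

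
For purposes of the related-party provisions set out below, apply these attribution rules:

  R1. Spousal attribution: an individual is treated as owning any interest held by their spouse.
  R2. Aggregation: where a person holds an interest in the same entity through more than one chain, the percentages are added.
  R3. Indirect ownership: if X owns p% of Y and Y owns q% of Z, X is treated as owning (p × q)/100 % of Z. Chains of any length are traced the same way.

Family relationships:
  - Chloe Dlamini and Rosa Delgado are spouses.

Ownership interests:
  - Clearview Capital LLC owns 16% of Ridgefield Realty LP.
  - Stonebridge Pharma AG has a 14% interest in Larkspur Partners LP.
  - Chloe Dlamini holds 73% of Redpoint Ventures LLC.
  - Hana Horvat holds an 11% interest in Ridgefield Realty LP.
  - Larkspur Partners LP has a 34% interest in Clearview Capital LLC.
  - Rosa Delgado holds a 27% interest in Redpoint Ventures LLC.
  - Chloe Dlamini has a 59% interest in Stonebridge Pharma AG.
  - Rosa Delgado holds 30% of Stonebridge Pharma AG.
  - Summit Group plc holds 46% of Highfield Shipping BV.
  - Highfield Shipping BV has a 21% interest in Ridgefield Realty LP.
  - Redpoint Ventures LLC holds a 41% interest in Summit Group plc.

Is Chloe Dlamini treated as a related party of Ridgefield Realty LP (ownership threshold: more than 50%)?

No

By spousal attribution (R1), Chloe Dlamini is treated as also owning Rosa Delgado's interest in Redpoint Ventures LLC, giving 73% + 27% = 100%.
By spousal attribution (R1), Chloe Dlamini is treated as also owning Rosa Delgado's interest in Stonebridge Pharma AG, giving 59% + 30% = 89%.
Chain via Redpoint Ventures LLC → Summit Group plc → Highfield Shipping BV (R3): 100% × 41% × 46% × 21% = 3.9606% of Ridgefield Realty LP.
Chain via Stonebridge Pharma AG → Larkspur Partners LP → Clearview Capital LLC (R3): 89% × 14% × 34% × 16% = 0.677824% of Ridgefield Realty LP.
Aggregating (R2): 3.9606% + 0.677824% = 4.638424%.
4.638424% does not exceed the 50% threshold, so Chloe is not a related party to Ridgefield Realty LP.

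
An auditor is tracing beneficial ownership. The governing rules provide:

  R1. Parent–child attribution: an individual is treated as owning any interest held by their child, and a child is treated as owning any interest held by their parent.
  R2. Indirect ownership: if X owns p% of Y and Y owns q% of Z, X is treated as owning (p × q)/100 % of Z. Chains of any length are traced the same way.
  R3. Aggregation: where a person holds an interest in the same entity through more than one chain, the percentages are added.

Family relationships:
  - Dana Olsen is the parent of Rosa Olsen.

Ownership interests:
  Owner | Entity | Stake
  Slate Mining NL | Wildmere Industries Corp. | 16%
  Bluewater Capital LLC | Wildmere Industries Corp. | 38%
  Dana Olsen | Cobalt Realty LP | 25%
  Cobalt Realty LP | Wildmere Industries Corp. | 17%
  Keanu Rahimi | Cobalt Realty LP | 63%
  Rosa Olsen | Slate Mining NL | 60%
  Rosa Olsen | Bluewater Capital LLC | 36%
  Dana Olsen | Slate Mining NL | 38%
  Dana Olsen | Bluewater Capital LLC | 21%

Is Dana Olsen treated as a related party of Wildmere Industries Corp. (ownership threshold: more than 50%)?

By parent–child attribution (R1), Dana Olsen is treated as also owning Rosa Olsen's interest in Slate Mining NL, giving 38% + 60% = 98%.
By parent–child attribution (R1), Dana Olsen is treated as also owning Rosa Olsen's interest in Bluewater Capital LLC, giving 21% + 36% = 57%.
Chain via Slate Mining NL (R2): 98% × 16% = 15.68% of Wildmere Industries Corp.
Chain via Cobalt Realty LP (R2): 25% × 17% = 4.25% of Wildmere Industries Corp.
Chain via Bluewater Capital LLC (R2): 57% × 38% = 21.66% of Wildmere Industries Corp.
Aggregating (R3): 15.68% + 4.25% + 21.66% = 41.59%.
41.59% does not exceed the 50% threshold, so Dana is not a related party to Wildmere Industries Corp.

No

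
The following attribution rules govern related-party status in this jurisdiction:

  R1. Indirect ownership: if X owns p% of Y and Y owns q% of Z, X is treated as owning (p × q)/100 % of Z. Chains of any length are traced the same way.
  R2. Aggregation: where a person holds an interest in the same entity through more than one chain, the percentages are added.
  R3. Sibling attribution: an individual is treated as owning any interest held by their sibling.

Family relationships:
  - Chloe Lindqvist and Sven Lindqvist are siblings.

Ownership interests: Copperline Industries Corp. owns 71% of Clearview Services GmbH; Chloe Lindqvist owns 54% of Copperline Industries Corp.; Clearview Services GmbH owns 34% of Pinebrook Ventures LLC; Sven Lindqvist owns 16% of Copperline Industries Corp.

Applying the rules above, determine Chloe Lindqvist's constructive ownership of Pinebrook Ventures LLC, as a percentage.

By sibling attribution (R3), Chloe Lindqvist is treated as also owning Sven Lindqvist's interest in Copperline Industries Corp, giving 54% + 16% = 70%.
Chain via Copperline Industries Corp. → Clearview Services GmbH (R1): 70% × 71% × 34% = 16.898% of Pinebrook Ventures LLC.

16.898%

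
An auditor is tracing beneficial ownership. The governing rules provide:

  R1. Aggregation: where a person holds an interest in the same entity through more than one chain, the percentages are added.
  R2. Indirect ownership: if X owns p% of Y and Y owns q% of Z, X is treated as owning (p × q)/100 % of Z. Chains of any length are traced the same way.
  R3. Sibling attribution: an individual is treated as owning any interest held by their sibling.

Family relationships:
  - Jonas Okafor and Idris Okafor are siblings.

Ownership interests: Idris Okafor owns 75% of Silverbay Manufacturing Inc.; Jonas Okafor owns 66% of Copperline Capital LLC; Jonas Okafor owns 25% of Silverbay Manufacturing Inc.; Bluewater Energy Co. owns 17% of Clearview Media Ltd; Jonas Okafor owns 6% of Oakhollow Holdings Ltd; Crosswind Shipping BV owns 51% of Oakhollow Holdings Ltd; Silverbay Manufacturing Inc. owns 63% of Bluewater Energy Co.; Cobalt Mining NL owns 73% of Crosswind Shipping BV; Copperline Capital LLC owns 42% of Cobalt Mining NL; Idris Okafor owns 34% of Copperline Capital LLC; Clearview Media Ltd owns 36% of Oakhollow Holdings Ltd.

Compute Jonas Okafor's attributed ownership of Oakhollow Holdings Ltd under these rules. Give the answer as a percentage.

By sibling attribution (R3), Jonas Okafor is treated as also owning Idris Okafor's interest in Silverbay Manufacturing Inc, giving 25% + 75% = 100%.
By sibling attribution (R3), Jonas Okafor is treated as also owning Idris Okafor's interest in Copperline Capital LLC, giving 66% + 34% = 100%.
Chain via Silverbay Manufacturing Inc. → Bluewater Energy Co. → Clearview Media Ltd (R2): 100% × 63% × 17% × 36% = 3.8556% of Oakhollow Holdings Ltd.
Chain via Copperline Capital LLC → Cobalt Mining NL → Crosswind Shipping BV (R2): 100% × 42% × 73% × 51% = 15.6366% of Oakhollow Holdings Ltd.
Direct interest in Oakhollow Holdings Ltd: 6%.
Aggregating (R1): 3.8556% + 15.6366% + 6% = 25.4922%.

25.4922%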